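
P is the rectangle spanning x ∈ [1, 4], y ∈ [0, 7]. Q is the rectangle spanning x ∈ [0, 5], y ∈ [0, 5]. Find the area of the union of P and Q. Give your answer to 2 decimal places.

31.00

By inclusion–exclusion:
Individual areas: |P| = 21, |Q| = 25.
|P∩Q|: x∈[1,4], y∈[0,5] → 3·5 = 15.
|P ∪ Q| = 46 − 15 = 31.00.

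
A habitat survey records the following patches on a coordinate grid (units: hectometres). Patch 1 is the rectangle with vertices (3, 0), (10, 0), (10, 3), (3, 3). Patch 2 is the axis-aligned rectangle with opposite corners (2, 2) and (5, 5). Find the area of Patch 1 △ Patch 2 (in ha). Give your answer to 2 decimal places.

|Patch 1∩Patch 2|: x∈[3,5], y∈[2,3] → 2·1 = 2.
|Patch 1 △ Patch 2| = |Patch 1| + |Patch 2| − 2·|Patch 1∩Patch 2| = 21 + 9 − 4 = 26.00.

26.00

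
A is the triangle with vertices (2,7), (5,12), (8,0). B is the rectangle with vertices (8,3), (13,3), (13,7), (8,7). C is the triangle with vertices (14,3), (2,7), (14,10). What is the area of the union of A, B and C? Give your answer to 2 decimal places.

By inclusion–exclusion:
Individual areas: |A| = 25.5, |B| = 20, |C| = 42.
|A∩B| = 0.
|A∩C| = 5.4091.
|B∩C| = 14.1667.
|A∩B∩C| = 0.
|A ∪ B ∪ C| = 87.5 − 19.5758 + 0 = 67.92.

67.92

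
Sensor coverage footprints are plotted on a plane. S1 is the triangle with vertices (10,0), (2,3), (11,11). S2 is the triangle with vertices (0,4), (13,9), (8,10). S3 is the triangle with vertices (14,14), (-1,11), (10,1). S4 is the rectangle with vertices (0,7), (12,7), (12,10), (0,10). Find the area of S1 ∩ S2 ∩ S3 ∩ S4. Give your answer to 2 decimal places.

5.61

The intersection is the polygon with vertices (10.739,8.13), (7.8,7), (6.5,7), (9.531,9.694), (10.857,9.429).
By the shoelace formula its area is 5.61.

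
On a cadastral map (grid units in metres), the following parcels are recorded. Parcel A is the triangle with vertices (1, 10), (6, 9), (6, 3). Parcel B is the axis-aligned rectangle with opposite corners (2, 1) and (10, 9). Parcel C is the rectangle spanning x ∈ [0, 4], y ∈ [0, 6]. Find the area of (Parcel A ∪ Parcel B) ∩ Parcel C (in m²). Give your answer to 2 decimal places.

10.00

The region (Parcel A ∪ Parcel B) ∩ Parcel C is the polygon with vertices (2,1), (2,6), (4,6), (4,1).
By the shoelace formula its area is 10.00.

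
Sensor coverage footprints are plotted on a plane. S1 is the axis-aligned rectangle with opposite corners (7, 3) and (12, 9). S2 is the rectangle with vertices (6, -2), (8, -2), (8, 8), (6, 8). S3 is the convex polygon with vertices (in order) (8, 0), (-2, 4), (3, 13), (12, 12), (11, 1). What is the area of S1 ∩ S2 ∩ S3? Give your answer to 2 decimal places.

The intersection is the polygon with vertices (7,8), (8,8), (8,3), (7,3).
By the shoelace formula its area is 5.00.

5.00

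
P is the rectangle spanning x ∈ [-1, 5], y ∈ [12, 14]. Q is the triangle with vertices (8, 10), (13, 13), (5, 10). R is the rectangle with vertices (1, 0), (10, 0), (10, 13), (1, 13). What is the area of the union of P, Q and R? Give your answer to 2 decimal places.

By inclusion–exclusion:
Individual areas: |P| = 12, |Q| = 4.5, |R| = 117.
|P∩Q| = 0.
|P∩R|: x∈[1,5], y∈[12,13] → 4·1 = 4.
|Q∩R| = 3.4875.
|P∩Q∩R| = 0.
|P ∪ Q ∪ R| = 133.5 − 7.4875 + 0 = 126.01.

126.01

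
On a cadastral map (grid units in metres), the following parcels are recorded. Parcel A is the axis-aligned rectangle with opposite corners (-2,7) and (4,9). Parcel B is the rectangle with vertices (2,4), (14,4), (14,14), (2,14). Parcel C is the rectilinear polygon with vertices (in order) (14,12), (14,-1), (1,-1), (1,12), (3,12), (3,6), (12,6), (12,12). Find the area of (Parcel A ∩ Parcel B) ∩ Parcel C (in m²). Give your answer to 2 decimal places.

The region (Parcel A ∩ Parcel B) ∩ Parcel C is the polygon with vertices (2,7), (2,9), (3,9), (3,7).
By the shoelace formula its area is 2.00.

2.00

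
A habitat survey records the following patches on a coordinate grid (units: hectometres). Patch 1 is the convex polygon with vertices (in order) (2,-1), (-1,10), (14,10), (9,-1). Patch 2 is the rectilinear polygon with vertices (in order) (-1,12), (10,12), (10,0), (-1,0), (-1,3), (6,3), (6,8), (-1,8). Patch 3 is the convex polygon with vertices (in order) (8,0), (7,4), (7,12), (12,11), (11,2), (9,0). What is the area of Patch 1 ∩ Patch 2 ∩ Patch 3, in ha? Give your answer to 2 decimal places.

27.48

The intersection is the polygon with vertices (10,10), (10,1.2), (9.833,0.833), (9,0), (8,0), (7,4), (7,10).
By the shoelace formula its area is 27.48.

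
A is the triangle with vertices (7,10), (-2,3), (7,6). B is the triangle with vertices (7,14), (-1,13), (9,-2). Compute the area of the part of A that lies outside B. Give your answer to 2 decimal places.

|A| = 18, |A∩B| = 10.9623.
|A ∖ B| = |A| − |A∩B| = 18 − 10.9623 = 7.04.

7.04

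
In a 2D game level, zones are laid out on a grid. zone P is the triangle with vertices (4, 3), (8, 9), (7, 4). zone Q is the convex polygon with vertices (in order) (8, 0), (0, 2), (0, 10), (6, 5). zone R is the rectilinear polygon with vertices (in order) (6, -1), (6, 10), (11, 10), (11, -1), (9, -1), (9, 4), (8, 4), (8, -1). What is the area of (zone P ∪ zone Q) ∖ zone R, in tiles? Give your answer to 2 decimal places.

37.71

|zone P ∪ zone Q| = 46.5672.
|(zone P ∪ zone Q) ∩ zone R| = 8.8529.
|(zone P ∪ zone Q) ∖ zone R| = 46.5672 − 8.8529 = 37.71.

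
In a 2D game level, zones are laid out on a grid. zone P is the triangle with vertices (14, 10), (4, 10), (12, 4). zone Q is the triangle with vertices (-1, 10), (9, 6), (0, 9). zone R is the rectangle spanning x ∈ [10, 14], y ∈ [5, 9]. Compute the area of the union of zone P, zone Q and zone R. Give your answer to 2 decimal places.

37.17

By inclusion–exclusion:
Individual areas: |zone P| = 30, |zone Q| = 3, |zone R| = 16.
|zone P∩zone Q| = 0.
|zone P∩zone R| = 11.8333.
|zone Q∩zone R| = 0.
|zone P∩zone Q∩zone R| = 0.
|zone P ∪ zone Q ∪ zone R| = 49 − 11.8333 + 0 = 37.17.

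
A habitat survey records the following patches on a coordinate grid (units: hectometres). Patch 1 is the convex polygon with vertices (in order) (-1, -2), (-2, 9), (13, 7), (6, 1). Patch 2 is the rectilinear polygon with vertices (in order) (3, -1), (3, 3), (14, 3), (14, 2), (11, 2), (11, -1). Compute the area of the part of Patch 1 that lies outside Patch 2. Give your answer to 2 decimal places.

81.74

|Patch 1| = 92, |Patch 1∩Patch 2| = 10.2619.
|Patch 1 ∖ Patch 2| = |Patch 1| − |Patch 1∩Patch 2| = 92 − 10.2619 = 81.74.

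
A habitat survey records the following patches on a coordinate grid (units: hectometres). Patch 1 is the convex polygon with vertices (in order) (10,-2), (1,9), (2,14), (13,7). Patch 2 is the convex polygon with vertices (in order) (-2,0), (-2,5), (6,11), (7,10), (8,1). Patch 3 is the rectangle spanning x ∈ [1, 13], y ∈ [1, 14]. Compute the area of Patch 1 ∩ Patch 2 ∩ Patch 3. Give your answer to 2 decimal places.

29.22

The intersection is the polygon with vertices (6,11), (7,10), (8,1), (7.545,1), (1.887,7.915).
By the shoelace formula its area is 29.22.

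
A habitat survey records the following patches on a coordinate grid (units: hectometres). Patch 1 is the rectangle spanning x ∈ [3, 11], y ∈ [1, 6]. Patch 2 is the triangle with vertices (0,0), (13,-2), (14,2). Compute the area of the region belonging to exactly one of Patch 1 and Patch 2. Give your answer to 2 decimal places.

64.71

|Patch 1| = 40, |Patch 2| = 27, |Patch 1∩Patch 2| = 1.1429.
|Patch 1 △ Patch 2| = |Patch 1| + |Patch 2| − 2·|Patch 1∩Patch 2| = 40 + 27 − 2.2857 = 64.71.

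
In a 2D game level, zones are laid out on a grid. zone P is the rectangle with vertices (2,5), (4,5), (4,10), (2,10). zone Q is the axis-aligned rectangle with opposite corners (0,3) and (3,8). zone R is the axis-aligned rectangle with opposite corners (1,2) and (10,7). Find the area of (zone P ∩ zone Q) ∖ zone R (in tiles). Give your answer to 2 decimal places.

1.00

|zone P ∩ zone Q| = 3.
|(zone P ∩ zone Q) ∩ zone R| = 2.
|(zone P ∩ zone Q) ∖ zone R| = 3 − 2 = 1.00.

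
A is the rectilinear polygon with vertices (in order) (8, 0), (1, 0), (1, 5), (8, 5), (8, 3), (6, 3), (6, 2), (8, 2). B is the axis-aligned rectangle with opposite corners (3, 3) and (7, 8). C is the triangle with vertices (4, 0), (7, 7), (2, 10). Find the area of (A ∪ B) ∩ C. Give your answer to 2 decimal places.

18.17

The region (A ∪ B) ∩ C is the polygon with vertices (3,8), (5.333,8), (7,7), (4,0), (3,5).
By the shoelace formula its area is 18.17.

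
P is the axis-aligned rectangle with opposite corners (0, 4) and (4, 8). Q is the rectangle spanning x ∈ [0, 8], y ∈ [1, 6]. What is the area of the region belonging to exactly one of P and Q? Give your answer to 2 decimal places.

|P∩Q|: x∈[0,4], y∈[4,6] → 4·2 = 8.
|P △ Q| = |P| + |Q| − 2·|P∩Q| = 16 + 40 − 16 = 40.00.

40.00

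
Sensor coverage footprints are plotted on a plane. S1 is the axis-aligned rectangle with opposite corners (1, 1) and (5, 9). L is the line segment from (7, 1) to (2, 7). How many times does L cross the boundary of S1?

The segment meets the boundary at (5,3.4).

1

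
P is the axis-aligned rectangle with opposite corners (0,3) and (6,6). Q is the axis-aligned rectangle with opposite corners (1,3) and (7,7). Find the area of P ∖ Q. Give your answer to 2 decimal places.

|P∩Q|: x∈[1,6], y∈[3,6] → 5·3 = 15.
|P| = 18.
|P ∖ Q| = |P| − |P∩Q| = 18 − 15 = 3.00.

3.00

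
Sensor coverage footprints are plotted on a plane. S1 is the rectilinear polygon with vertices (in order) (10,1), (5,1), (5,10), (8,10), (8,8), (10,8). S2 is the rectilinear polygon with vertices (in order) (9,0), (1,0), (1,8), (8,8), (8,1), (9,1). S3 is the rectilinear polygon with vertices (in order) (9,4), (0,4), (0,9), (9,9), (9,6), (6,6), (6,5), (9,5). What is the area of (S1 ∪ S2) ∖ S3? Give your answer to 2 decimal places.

|S1 ∪ S2| = 77.
|(S1 ∪ S2) ∩ S3| = 32.
|(S1 ∪ S2) ∖ S3| = 77 − 32 = 45.00.

45.00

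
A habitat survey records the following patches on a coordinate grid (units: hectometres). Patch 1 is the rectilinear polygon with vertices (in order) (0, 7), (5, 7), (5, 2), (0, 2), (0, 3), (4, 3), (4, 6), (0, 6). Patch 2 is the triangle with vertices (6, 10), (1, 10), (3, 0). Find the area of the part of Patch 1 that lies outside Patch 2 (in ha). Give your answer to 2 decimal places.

7.45

|Patch 1| = 13, |Patch 1∩Patch 2| = 5.55.
|Patch 1 ∖ Patch 2| = |Patch 1| − |Patch 1∩Patch 2| = 13 − 5.55 = 7.45.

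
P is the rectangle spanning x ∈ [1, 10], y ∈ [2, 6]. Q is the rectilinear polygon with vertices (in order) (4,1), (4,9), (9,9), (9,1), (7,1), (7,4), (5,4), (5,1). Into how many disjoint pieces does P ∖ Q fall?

3

P ∖ Q splits into 3 disjoint pieces (area 4, area 12, area 4).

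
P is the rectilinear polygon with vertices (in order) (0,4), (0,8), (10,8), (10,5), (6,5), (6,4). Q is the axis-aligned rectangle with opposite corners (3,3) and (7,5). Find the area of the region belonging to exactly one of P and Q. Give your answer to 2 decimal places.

|P| = 36, |Q| = 8, |P∩Q| = 3.
|P △ Q| = |P| + |Q| − 2·|P∩Q| = 36 + 8 − 6 = 38.00.

38.00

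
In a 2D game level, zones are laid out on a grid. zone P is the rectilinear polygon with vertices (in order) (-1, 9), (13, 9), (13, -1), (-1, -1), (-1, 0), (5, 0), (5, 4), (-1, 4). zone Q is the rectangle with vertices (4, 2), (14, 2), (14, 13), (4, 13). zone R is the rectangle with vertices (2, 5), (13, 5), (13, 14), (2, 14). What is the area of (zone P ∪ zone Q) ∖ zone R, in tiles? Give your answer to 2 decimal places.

85.00

|zone P ∪ zone Q| = 165.
|(zone P ∪ zone Q) ∩ zone R| = 80.
|(zone P ∪ zone Q) ∖ zone R| = 165 − 80 = 85.00.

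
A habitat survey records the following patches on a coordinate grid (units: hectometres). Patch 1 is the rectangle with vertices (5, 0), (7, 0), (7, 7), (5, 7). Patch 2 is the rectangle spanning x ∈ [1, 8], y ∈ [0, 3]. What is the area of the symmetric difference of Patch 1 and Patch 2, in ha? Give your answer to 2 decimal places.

|Patch 1∩Patch 2|: x∈[5,7], y∈[0,3] → 2·3 = 6.
|Patch 1 △ Patch 2| = |Patch 1| + |Patch 2| − 2·|Patch 1∩Patch 2| = 14 + 21 − 12 = 23.00.

23.00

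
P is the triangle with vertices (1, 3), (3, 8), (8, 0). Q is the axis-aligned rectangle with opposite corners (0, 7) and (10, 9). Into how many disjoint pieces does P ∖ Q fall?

1

P ∖ Q is a single connected region.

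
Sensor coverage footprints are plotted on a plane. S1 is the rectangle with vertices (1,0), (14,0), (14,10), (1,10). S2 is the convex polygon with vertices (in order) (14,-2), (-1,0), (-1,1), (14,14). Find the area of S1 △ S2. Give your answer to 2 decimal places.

58.43

|S1| = 130, |S2| = 127.5, |S1∩S2| = 99.5359.
|S1 △ S2| = |S1| + |S2| − 2·|S1∩S2| = 130 + 127.5 − 199.0718 = 58.43.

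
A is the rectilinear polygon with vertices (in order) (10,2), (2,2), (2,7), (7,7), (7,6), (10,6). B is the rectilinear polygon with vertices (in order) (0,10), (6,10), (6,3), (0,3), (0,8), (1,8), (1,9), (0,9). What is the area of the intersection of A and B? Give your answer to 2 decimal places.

The intersection is the polygon with vertices (2,7), (6,7), (6,3), (2,3).
By the shoelace formula its area is 16.00.

16.00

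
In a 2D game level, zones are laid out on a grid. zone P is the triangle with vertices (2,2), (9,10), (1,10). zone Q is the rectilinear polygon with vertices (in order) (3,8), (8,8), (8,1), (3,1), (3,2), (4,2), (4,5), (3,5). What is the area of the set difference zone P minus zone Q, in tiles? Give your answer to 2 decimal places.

|zone P| = 32, |zone P∩zone Q| = 9.0357.
|zone P ∖ zone Q| = |zone P| − |zone P∩zone Q| = 32 − 9.0357 = 22.96.

22.96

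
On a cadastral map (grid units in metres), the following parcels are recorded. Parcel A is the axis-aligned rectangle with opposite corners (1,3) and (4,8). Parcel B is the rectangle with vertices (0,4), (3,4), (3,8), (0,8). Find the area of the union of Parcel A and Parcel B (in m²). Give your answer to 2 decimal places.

19.00

By inclusion–exclusion:
Individual areas: |Parcel A| = 15, |Parcel B| = 12.
|Parcel A∩Parcel B|: x∈[1,3], y∈[4,8] → 2·4 = 8.
|Parcel A ∪ Parcel B| = 27 − 8 = 19.00.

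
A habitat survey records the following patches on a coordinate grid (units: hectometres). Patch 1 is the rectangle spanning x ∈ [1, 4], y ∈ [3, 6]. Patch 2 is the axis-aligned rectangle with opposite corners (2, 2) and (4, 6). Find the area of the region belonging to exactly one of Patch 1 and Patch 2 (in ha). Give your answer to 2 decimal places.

5.00

|Patch 1∩Patch 2|: x∈[2,4], y∈[3,6] → 2·3 = 6.
|Patch 1 △ Patch 2| = |Patch 1| + |Patch 2| − 2·|Patch 1∩Patch 2| = 9 + 8 − 12 = 5.00.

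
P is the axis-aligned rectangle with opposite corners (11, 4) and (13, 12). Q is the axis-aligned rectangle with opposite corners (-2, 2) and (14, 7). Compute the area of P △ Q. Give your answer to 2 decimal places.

|P∩Q|: x∈[11,13], y∈[4,7] → 2·3 = 6.
|P △ Q| = |P| + |Q| − 2·|P∩Q| = 16 + 80 − 12 = 84.00.

84.00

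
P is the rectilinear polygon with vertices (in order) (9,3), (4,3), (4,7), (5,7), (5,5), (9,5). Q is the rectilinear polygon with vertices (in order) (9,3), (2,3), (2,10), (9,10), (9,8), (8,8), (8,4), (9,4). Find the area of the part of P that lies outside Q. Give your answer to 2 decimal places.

|P| = 12, |P∩Q| = 11.
|P ∖ Q| = |P| − |P∩Q| = 12 − 11 = 1.00.

1.00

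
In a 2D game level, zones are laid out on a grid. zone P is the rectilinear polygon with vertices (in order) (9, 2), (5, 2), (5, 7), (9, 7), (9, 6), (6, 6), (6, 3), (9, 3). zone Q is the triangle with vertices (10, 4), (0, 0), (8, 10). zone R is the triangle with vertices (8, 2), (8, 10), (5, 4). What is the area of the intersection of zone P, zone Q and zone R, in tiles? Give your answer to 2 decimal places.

3.21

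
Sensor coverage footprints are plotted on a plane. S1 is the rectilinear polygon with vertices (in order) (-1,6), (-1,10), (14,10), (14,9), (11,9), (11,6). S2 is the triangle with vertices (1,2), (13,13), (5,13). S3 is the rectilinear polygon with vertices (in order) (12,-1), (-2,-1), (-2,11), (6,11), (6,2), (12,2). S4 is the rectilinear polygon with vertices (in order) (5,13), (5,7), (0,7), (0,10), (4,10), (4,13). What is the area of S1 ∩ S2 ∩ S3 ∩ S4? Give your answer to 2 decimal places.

The intersection is the polygon with vertices (3.909,10), (4,10), (5,10), (5,7), (2.818,7).
By the shoelace formula its area is 4.91.

4.91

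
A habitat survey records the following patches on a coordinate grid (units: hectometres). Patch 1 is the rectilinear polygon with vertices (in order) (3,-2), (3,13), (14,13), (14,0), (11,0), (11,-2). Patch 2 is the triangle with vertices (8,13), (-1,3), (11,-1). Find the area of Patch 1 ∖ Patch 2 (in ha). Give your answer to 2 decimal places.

92.56

|Patch 1| = 159, |Patch 1∩Patch 2| = 66.4444.
|Patch 1 ∖ Patch 2| = |Patch 1| − |Patch 1∩Patch 2| = 159 − 66.4444 = 92.56.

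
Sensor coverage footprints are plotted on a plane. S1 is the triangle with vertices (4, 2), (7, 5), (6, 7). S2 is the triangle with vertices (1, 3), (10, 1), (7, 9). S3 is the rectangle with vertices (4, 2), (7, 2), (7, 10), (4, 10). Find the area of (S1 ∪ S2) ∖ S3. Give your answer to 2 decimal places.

16.75

|S1 ∪ S2| = 33.025.
|(S1 ∪ S2) ∩ S3| = 16.275.
|(S1 ∪ S2) ∖ S3| = 33.025 − 16.275 = 16.75.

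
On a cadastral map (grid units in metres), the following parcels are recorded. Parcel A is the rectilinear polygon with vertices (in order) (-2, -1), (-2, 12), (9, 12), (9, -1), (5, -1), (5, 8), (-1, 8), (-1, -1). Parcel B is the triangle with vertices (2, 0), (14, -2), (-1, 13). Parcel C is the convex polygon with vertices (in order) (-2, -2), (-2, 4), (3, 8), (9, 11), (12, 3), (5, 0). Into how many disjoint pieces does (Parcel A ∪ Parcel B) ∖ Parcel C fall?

(Parcel A ∪ Parcel B) ∖ Parcel C splits into 2 disjoint pieces (area 41.7199, area 17.6263).

2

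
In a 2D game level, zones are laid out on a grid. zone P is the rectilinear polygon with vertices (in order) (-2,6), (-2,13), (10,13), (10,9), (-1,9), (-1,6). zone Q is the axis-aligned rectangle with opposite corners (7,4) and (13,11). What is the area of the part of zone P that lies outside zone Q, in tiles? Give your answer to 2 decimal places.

45.00

|zone P| = 51, |zone P∩zone Q| = 6.
|zone P ∖ zone Q| = |zone P| − |zone P∩zone Q| = 51 − 6 = 45.00.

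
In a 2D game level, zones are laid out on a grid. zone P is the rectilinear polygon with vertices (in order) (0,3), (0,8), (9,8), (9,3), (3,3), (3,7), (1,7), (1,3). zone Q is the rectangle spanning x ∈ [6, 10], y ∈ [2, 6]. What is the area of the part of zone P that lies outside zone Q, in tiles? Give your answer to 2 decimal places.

|zone P| = 37, |zone P∩zone Q| = 9.
|zone P ∖ zone Q| = |zone P| − |zone P∩zone Q| = 37 − 9 = 28.00.

28.00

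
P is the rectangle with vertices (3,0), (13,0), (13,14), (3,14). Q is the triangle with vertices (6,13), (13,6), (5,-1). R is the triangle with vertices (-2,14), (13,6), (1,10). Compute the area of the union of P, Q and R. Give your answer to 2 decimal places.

148.54

By inclusion–exclusion:
Individual areas: |P| = 140, |Q| = 52.5, |R| = 18.
|P∩Q| = 51.9643.
|P∩R| = 10.
|Q∩R| = 5.2926.
|P∩Q∩R| = 5.2926.
|P ∪ Q ∪ R| = 210.5 − 67.2569 + 5.2926 = 148.54.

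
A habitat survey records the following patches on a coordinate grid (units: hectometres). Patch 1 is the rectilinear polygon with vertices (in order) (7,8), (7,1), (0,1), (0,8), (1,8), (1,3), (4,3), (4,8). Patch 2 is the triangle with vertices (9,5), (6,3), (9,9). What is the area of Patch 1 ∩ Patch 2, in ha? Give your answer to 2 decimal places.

0.67

The intersection is the polygon with vertices (7,3.667), (6,3), (7,5).
By the shoelace formula its area is 0.67.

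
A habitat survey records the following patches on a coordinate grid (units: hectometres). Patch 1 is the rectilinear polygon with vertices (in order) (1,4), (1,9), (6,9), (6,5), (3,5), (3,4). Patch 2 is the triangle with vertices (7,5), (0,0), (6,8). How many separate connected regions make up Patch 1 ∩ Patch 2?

1

Patch 1 ∩ Patch 2 is a single connected region.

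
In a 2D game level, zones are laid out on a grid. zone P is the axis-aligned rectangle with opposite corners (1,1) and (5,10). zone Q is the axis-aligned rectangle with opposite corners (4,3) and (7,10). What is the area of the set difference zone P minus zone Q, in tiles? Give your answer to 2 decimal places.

29.00

|zone P∩zone Q|: x∈[4,5], y∈[3,10] → 1·7 = 7.
|zone P| = 36.
|zone P ∖ zone Q| = |zone P| − |zone P∩zone Q| = 36 − 7 = 29.00.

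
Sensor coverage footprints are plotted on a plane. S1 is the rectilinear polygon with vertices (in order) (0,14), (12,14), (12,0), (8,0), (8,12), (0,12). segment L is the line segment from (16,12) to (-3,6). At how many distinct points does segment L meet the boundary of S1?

2

The segment meets the boundary at (8,9.474), (12,10.737).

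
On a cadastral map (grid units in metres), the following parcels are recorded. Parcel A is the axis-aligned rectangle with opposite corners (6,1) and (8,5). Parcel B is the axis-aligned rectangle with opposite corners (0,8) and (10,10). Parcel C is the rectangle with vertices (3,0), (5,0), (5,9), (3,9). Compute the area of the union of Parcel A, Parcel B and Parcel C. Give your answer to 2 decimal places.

44.00

By inclusion–exclusion:
Individual areas: |Parcel A| = 8, |Parcel B| = 20, |Parcel C| = 18.
|Parcel A∩Parcel B| = 0 (no overlap).
|Parcel A∩Parcel C| = 0 (no overlap).
|Parcel B∩Parcel C|: x∈[3,5], y∈[8,9] → 2·1 = 2.
|Parcel A∩Parcel B∩Parcel C| = 0.
|Parcel A ∪ Parcel B ∪ Parcel C| = 46 − 2 + 0 = 44.00.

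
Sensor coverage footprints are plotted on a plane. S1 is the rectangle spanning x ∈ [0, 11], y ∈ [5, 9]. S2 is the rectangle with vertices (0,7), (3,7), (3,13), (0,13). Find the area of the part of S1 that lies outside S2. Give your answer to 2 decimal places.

38.00

|S1∩S2|: x∈[0,3], y∈[7,9] → 3·2 = 6.
|S1| = 44.
|S1 ∖ S2| = |S1| − |S1∩S2| = 44 − 6 = 38.00.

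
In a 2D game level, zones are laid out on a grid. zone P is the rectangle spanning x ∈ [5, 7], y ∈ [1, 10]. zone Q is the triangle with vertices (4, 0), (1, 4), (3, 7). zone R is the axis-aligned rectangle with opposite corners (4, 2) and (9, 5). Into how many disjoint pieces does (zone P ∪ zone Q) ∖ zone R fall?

(zone P ∪ zone Q) ∖ zone R splits into 3 disjoint pieces (area 2, area 10, area 8.5).

3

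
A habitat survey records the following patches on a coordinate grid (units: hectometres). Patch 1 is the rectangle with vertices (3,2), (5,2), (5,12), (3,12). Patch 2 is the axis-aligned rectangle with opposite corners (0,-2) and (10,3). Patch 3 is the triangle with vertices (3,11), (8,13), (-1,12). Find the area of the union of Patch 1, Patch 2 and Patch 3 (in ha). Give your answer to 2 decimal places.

73.30

By inclusion–exclusion:
Individual areas: |Patch 1| = 20, |Patch 2| = 50, |Patch 3| = 6.5.
|Patch 1∩Patch 2|: x∈[3,5], y∈[2,3] → 2·1 = 2.
|Patch 1∩Patch 3| = 1.2.
|Patch 2∩Patch 3| = 0.
|Patch 1∩Patch 2∩Patch 3| = 0.
|Patch 1 ∪ Patch 2 ∪ Patch 3| = 76.5 − 3.2 + 0 = 73.30.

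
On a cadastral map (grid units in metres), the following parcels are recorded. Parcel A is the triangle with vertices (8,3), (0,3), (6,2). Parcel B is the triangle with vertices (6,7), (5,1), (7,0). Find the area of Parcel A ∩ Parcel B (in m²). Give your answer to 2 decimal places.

1.22

The intersection is the polygon with vertices (6.571,3), (6.667,2.333), (6,2), (5.189,2.135), (5.333,3).
By the shoelace formula its area is 1.22.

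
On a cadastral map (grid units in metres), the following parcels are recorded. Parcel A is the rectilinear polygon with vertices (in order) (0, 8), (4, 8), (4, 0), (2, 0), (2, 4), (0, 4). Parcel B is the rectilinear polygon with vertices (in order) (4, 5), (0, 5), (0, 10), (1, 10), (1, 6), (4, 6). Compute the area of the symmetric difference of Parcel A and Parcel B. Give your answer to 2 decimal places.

|Parcel A| = 24, |Parcel B| = 8, |Parcel A∩Parcel B| = 6.
|Parcel A △ Parcel B| = |Parcel A| + |Parcel B| − 2·|Parcel A∩Parcel B| = 24 + 8 − 12 = 20.00.

20.00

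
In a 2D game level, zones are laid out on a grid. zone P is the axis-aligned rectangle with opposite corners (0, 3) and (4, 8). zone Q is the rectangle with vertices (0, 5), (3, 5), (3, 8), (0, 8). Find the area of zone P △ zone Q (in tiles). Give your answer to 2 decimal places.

11.00

|zone P∩zone Q|: x∈[0,3], y∈[5,8] → 3·3 = 9.
|zone P △ zone Q| = |zone P| + |zone Q| − 2·|zone P∩zone Q| = 20 + 9 − 18 = 11.00.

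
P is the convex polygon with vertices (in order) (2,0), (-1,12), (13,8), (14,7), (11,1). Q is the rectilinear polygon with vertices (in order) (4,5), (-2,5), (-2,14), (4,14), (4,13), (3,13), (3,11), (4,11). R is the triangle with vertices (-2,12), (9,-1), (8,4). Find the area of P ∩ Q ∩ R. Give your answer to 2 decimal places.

6.53

The intersection is the polygon with vertices (4,5), (3.923,5), (-0.581,10.323), (-0.75,11), (4,7.2).
By the shoelace formula its area is 6.53.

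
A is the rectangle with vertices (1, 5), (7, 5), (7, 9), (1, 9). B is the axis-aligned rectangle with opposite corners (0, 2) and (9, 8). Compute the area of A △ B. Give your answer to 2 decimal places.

|A∩B|: x∈[1,7], y∈[5,8] → 6·3 = 18.
|A △ B| = |A| + |B| − 2·|A∩B| = 24 + 54 − 36 = 42.00.

42.00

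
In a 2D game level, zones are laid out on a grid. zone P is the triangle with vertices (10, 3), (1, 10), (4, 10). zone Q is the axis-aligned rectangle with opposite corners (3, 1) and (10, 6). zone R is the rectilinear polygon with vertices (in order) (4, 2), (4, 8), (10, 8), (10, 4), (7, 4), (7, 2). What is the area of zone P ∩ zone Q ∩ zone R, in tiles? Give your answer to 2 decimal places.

The intersection is the polygon with vertices (7.429,6), (9.143,4), (8.714,4), (6.143,6).
By the shoelace formula its area is 1.71.

1.71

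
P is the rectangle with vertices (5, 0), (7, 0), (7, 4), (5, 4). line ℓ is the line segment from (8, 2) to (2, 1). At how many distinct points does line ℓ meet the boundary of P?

The segment meets the boundary at (5,1.5), (7,1.833).

2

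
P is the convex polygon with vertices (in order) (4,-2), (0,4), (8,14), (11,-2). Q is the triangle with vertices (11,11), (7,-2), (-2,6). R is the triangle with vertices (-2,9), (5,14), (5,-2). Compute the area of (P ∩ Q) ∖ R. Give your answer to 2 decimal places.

|P ∩ Q| = 62.6004.
|(P ∩ Q) ∩ R| = 22.8762.
|(P ∩ Q) ∖ R| = 62.6004 − 22.8762 = 39.72.

39.72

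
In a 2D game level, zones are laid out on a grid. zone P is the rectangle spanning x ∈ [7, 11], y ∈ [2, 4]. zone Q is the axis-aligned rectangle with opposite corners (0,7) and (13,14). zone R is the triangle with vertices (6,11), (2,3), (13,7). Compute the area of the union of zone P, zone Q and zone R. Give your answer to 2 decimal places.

117.00

By inclusion–exclusion:
Individual areas: |zone P| = 8, |zone Q| = 91, |zone R| = 36.
|zone P∩zone Q| = 0 (no overlap).
|zone P∩zone R| = 0.
|zone Q∩zone R| = 18.
|zone P∩zone Q∩zone R| = 0.
|zone P ∪ zone Q ∪ zone R| = 135 − 18 + 0 = 117.00.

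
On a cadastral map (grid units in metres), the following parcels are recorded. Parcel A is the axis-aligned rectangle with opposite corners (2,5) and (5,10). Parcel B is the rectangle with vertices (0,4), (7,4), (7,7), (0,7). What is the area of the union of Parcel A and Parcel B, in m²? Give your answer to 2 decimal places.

30.00

By inclusion–exclusion:
Individual areas: |Parcel A| = 15, |Parcel B| = 21.
|Parcel A∩Parcel B|: x∈[2,5], y∈[5,7] → 3·2 = 6.
|Parcel A ∪ Parcel B| = 36 − 6 = 30.00.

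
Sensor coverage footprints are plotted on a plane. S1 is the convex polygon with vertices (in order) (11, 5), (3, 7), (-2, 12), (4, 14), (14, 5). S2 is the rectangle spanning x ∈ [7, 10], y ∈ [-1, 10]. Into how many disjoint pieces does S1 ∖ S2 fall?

2

S1 ∖ S2 splits into 2 disjoint pieces (area 7.075, area 43.3889).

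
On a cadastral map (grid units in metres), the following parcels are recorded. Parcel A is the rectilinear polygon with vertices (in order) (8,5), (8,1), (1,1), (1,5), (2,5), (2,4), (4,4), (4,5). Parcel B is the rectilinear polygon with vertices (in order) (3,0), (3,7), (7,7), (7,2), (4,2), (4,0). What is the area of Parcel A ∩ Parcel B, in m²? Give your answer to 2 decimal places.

12.00

The intersection is the polygon with vertices (3,1), (3,4), (4,4), (4,5), (7,5), (7,2), (4,2), (4,1).
By the shoelace formula its area is 12.00.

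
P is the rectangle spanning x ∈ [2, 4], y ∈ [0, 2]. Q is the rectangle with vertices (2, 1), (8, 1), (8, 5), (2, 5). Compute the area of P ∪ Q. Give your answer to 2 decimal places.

26.00

By inclusion–exclusion:
Individual areas: |P| = 4, |Q| = 24.
|P∩Q|: x∈[2,4], y∈[1,2] → 2·1 = 2.
|P ∪ Q| = 28 − 2 = 26.00.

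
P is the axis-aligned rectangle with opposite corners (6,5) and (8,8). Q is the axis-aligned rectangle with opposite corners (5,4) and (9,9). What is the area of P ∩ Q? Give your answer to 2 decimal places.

|P∩Q|: x∈[6,8], y∈[5,8] → 2·3 = 6.

6.00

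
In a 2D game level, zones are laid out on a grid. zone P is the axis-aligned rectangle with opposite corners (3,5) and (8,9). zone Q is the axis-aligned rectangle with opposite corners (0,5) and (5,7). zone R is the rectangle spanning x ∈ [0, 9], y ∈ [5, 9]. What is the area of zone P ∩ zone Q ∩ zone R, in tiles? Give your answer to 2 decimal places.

4.00

The intersection is the polygon with vertices (5,7), (5,5), (3,5), (3,7).
By the shoelace formula its area is 4.00.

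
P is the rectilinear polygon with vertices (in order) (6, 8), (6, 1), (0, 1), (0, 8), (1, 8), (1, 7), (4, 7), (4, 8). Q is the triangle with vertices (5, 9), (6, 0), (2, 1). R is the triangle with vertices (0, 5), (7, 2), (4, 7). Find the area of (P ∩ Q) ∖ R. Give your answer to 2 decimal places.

9.48

|P ∩ Q| = 15.3125.
|(P ∩ Q) ∩ R| = 5.8288.
|(P ∩ Q) ∖ R| = 15.3125 − 5.8288 = 9.48.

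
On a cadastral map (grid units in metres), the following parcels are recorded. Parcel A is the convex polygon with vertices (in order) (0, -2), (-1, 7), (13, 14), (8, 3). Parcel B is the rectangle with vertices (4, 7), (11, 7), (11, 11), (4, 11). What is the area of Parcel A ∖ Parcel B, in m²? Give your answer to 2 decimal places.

73.79

|Parcel A| = 98, |Parcel A∩Parcel B| = 24.2136.
|Parcel A ∖ Parcel B| = |Parcel A| − |Parcel A∩Parcel B| = 98 − 24.2136 = 73.79.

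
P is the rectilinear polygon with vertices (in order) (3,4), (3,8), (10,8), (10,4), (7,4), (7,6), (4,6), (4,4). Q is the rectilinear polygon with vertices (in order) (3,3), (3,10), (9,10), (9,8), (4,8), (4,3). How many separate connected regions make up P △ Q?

2

P △ Q splits into 2 disjoint pieces (area 30, area 1).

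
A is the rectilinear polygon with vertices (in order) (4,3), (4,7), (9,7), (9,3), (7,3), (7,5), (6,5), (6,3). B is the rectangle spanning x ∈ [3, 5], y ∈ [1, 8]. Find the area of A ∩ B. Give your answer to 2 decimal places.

The intersection is the polygon with vertices (4,7), (5,7), (5,3), (4,3).
By the shoelace formula its area is 4.00.

4.00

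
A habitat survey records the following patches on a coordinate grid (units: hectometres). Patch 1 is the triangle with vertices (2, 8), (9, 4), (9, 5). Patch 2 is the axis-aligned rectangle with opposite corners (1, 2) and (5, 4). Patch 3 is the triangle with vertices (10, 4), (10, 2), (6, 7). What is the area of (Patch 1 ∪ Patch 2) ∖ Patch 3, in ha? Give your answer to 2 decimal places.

10.15

|Patch 1 ∪ Patch 2| = 11.5.
|(Patch 1 ∪ Patch 2) ∩ Patch 3| = 1.3524.
|(Patch 1 ∪ Patch 2) ∖ Patch 3| = 11.5 − 1.3524 = 10.15.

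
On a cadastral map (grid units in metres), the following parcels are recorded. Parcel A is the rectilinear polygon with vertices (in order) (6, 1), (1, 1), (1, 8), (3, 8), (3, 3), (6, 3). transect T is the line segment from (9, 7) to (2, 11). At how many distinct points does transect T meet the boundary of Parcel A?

0

The segment lies entirely outside Parcel A and never meets its boundary.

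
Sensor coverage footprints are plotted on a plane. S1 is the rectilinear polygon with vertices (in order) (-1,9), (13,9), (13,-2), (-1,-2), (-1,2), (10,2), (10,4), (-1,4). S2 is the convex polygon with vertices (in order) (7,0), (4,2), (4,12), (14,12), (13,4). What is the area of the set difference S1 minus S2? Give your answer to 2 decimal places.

|S1| = 132, |S1∩S2| = 54.
|S1 ∖ S2| = |S1| − |S1∩S2| = 132 − 54 = 78.00.

78.00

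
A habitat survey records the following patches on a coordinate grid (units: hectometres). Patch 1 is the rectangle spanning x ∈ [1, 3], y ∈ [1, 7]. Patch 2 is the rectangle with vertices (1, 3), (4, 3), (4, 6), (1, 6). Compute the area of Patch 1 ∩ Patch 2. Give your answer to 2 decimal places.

6.00

|Patch 1∩Patch 2|: x∈[1,3], y∈[3,6] → 2·3 = 6.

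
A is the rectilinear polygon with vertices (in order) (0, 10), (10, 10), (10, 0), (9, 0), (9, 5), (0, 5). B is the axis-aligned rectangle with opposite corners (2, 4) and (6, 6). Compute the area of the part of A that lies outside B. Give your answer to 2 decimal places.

|A| = 55, |A∩B| = 4.
|A ∖ B| = |A| − |A∩B| = 55 − 4 = 51.00.

51.00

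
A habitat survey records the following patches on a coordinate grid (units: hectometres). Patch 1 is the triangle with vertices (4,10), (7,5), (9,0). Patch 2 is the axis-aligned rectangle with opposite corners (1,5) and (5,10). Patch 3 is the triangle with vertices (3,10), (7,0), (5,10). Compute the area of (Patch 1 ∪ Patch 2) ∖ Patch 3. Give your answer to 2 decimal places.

17.08

|Patch 1 ∪ Patch 2| = 22.3333.
|(Patch 1 ∪ Patch 2) ∩ Patch 3| = 5.25.
|(Patch 1 ∪ Patch 2) ∖ Patch 3| = 22.3333 − 5.25 = 17.08.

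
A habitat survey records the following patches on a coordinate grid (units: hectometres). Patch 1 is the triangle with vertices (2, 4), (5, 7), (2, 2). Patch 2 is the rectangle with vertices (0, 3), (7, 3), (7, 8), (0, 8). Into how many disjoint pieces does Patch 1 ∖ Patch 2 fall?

1

Patch 1 ∖ Patch 2 is a single connected region.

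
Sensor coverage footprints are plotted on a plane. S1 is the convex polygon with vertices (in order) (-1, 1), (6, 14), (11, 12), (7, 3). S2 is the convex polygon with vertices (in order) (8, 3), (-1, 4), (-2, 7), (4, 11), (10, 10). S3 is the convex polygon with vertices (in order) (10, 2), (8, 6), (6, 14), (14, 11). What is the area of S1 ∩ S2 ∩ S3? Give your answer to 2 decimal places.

7.69

The intersection is the polygon with vertices (10,10), (9.8,9.3), (8.177,5.647), (8,6), (6.87,10.522).
By the shoelace formula its area is 7.69.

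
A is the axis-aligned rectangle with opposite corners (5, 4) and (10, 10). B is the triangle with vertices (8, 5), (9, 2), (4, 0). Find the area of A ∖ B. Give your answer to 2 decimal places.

|A| = 30, |A∩B| = 0.5667.
|A ∖ B| = |A| − |A∩B| = 30 − 0.5667 = 29.43.

29.43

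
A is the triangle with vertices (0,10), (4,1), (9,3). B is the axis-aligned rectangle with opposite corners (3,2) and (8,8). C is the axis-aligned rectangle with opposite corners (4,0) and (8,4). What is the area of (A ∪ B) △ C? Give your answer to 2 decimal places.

|A ∪ B| = 38.6861.
|(A ∪ B) ∩ C| = 9.25.
|(A ∪ B) △ C| = 38.6861 + 16 − 18.5 = 36.19.

36.19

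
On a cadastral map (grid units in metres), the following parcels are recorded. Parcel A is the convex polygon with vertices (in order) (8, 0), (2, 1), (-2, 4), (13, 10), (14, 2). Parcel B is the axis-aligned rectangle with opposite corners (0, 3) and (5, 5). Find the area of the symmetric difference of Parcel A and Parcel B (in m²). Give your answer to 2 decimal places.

|Parcel A| = 92, |Parcel B| = 10, |Parcel A∩Parcel B| = 9.95.
|Parcel A △ Parcel B| = |Parcel A| + |Parcel B| − 2·|Parcel A∩Parcel B| = 92 + 10 − 19.9 = 82.10.

82.10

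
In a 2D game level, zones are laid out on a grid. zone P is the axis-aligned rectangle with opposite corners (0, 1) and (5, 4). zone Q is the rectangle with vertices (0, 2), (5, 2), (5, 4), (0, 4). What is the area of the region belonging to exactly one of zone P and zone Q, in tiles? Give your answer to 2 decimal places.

5.00

|zone P∩zone Q|: x∈[0,5], y∈[2,4] → 5·2 = 10.
|zone P △ zone Q| = |zone P| + |zone Q| − 2·|zone P∩zone Q| = 15 + 10 − 20 = 5.00.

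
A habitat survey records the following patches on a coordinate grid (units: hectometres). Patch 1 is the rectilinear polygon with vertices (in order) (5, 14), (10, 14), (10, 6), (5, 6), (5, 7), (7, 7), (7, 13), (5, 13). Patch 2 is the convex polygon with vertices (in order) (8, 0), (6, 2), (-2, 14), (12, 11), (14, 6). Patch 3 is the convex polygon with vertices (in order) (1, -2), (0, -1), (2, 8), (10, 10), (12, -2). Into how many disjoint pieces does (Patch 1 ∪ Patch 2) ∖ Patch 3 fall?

(Patch 1 ∪ Patch 2) ∖ Patch 3 is a single connected region.

1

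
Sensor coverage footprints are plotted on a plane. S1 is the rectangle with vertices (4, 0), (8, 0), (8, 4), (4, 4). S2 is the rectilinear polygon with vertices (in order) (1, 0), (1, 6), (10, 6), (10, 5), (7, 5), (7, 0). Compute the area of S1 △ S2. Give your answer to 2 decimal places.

31.00

|S1| = 16, |S2| = 39, |S1∩S2| = 12.
|S1 △ S2| = |S1| + |S2| − 2·|S1∩S2| = 16 + 39 − 24 = 31.00.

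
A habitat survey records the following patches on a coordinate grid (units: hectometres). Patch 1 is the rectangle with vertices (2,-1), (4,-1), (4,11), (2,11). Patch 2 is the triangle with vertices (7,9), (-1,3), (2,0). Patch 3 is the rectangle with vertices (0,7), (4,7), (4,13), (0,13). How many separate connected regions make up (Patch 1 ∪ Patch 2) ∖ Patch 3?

1

(Patch 1 ∪ Patch 2) ∖ Patch 3 is a single connected region.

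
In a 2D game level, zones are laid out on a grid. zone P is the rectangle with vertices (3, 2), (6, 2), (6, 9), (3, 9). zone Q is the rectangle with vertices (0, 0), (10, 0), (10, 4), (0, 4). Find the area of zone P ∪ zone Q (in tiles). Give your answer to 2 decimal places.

By inclusion–exclusion:
Individual areas: |zone P| = 21, |zone Q| = 40.
|zone P∩zone Q|: x∈[3,6], y∈[2,4] → 3·2 = 6.
|zone P ∪ zone Q| = 61 − 6 = 55.00.

55.00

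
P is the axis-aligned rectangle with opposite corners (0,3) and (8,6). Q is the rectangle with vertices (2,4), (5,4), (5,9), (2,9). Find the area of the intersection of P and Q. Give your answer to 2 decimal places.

6.00

|P∩Q|: x∈[2,5], y∈[4,6] → 3·2 = 6.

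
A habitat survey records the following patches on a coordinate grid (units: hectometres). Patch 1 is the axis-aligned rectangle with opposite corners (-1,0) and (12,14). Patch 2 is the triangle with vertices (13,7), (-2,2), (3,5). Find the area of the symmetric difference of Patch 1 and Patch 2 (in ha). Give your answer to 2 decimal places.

|Patch 1| = 182, |Patch 2| = 10, |Patch 1∩Patch 2| = 9.8.
|Patch 1 △ Patch 2| = |Patch 1| + |Patch 2| − 2·|Patch 1∩Patch 2| = 182 + 10 − 19.6 = 172.40.

172.40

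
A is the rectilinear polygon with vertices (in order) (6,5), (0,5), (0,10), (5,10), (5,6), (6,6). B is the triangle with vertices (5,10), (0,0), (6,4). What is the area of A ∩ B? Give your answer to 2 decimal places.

7.00

The intersection is the polygon with vertices (2.5,5), (5,10), (5,6), (5.667,6), (5.833,5).
By the shoelace formula its area is 7.00.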